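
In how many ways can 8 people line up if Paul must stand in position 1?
Fix one position: (8-1)! = 5040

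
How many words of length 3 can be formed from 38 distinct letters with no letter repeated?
P(38,3) = 38!/(38-3)! = 50616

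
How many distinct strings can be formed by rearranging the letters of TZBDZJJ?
7! / (2! × 1! × 1! × 1! × 2!) = 1260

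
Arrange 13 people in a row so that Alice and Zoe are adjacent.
Treat as block: (13-1)! × 2! = 479001600 × 2 = 958003200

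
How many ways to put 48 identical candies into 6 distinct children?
C(48+6-1, 6-1) = C(53, 5) = 2869685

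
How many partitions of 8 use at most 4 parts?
By conjugation, equals partitions of 8 into parts ≤ 4. Let r_j(i) = number of partitions of i into parts ≤ j, for i = 0..8. r_1(i) = 1 for all i; r_j(i) = r_{j-1}(i) + r_j(i-j). Rows j = 2..4: ≤2: 1 1 2 2 3 3 4 4 5; ≤3: 1 1 2 3 4 5 7 8 10; ≤4: 1 1 2 3 5 6 9 11 15. r_4(8) = 15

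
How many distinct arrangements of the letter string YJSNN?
5! / (2! × 1! × 1! × 1!) = 60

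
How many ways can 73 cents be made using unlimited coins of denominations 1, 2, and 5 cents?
Coefficient of x^73 in 1/(1-x^1) · 1/(1-x^2) · 1/(1-x^5). Case on j = number of 5-cent coins (j = 0..14); remainder r = 73 - 5j is made from {1,2} in ⌊r/2⌋+1 ways. r = 73, 68, 63, 58, 53, 48, 43, 38, 33, 28, 23, 18, 13, 8, 3 → 37 + 35 + 32 + 30 + 27 + 25 + 22 + 20 + 17 + 15 + 12 + 10 + 7 + 5 + 2 = 296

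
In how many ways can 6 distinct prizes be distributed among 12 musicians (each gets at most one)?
P(12,6) = 12!/(12-6)! = 665280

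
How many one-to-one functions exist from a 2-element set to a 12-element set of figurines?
P(12,2) = 12!/(12-2)! = 132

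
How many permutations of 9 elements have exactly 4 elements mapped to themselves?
Choose the 4 fixed points C(9,4) = 126, derange the rest: !5 = Σ_{j=0}^{5} (-1)^j·5!/j! = 120 - 120 + 60 - 20 + 5 - 1 = 44. Product = 126 × 44 = 5544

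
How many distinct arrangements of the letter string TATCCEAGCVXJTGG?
15! / (3! × 3! × 1! × 1! × 2! × 3! × 1! × 1!) = 3027024000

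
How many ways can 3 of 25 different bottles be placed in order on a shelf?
P(25,3) = 25!/(25-3)! = 13800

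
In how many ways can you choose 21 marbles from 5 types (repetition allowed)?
C(21+5-1, 5-1) = C(25, 4) = 12650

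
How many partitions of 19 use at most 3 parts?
By conjugation, equals partitions of 19 into parts ≤ 3. Let r_j(i) = number of partitions of i into parts ≤ j, for i = 0..19. r_1(i) = 1 for all i; r_j(i) = r_{j-1}(i) + r_j(i-j). Rows j = 2..3: ≤2: 1 1 2 2 3 3 4 4 5 5 6 6 7 7 8 8 9 9 10 10; ≤3: 1 1 2 3 4 5 7 8 10 12 14 16 19 21 24 27 30 33 37 40. r_3(19) = 40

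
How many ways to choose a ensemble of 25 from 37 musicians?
C(37,25) = 37!/(25!×12!) = 1852482996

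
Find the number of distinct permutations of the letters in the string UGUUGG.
6! / (3! × 3!) = 20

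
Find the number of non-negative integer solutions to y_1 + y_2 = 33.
C(33+2-1, 2-1) = C(34, 1) = 34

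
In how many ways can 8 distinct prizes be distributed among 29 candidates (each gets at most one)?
P(29,8) = 29!/(29-8)! = 173059286400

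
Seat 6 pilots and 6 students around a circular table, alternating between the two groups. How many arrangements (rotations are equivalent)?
Fix one of the pilots: (6-1)! ways for the remaining pilots, × 6! ways for the students = 120 × 720 = 86400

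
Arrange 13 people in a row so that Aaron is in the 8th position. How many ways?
Fix one position: (13-1)! = 479001600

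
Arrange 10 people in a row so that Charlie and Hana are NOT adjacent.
Total - adjacent = 10! - (10-1)!×2 = 3628800 - 725760 = 2903040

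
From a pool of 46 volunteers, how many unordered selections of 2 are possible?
C(46,2) = 46!/(2!×44!) = 1035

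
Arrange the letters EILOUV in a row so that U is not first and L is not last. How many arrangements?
By inclusion-exclusion: 6! - 2×(6-1)! + (6-2)! = 720 - 240 + 24 = 504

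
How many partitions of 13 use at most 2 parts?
By conjugation, equals partitions of 13 into parts ≤ 2. Let r_j(i) = number of partitions of i into parts ≤ j, for i = 0..13. r_1(i) = 1 for all i; r_j(i) = r_{j-1}(i) + r_j(i-j). Rows j = 2..2: ≤2: 1 1 2 2 3 3 4 4 5 5 6 6 7 7. r_2(13) = 7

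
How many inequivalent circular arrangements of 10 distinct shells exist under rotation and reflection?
(10-1)!/2 = 362880/2 = 181440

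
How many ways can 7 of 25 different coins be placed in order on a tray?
P(25,7) = 25!/(25-7)! = 2422728000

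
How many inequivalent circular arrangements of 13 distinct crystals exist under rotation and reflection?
(13-1)!/2 = 479001600/2 = 239500800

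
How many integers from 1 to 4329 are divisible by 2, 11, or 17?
⌊4329/2⌋+⌊4329/11⌋+⌊4329/17⌋ - ⌊4329/22⌋-⌊4329/34⌋-⌊4329/187⌋ + ⌊4329/374⌋ = 2164+393+254 - 196-127-23 + 11 = 2476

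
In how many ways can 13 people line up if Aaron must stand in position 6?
Fix one position: (13-1)! = 479001600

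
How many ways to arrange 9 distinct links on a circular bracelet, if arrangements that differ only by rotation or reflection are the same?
(9-1)!/2 = 40320/2 = 20160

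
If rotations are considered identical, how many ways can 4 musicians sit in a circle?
Circular: fix one position, arrange the rest. (4-1)! = 6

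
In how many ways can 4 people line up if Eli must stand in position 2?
Fix one position: (4-1)! = 6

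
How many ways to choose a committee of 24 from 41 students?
C(41,24) = 41!/(24!×17!) = 151584480450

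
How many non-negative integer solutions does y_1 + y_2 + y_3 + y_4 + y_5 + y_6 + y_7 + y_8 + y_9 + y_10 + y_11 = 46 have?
C(46+11-1, 11-1) = C(56, 10) = 35607051480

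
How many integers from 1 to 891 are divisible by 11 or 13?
⌊891/11⌋ + ⌊891/13⌋ - ⌊891/143⌋ = 81 + 68 - 6 = 143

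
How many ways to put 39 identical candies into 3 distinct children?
C(39+3-1, 3-1) = C(41, 2) = 820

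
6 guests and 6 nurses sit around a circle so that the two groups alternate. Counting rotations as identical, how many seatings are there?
Fix one of the guests: (6-1)! ways for the remaining guests, × 6! ways for the nurses = 120 × 720 = 86400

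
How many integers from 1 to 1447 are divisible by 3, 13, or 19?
⌊1447/3⌋+⌊1447/13⌋+⌊1447/19⌋ - ⌊1447/39⌋-⌊1447/57⌋-⌊1447/247⌋ + ⌊1447/741⌋ = 482+111+76 - 37-25-5 + 1 = 603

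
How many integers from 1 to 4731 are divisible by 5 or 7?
⌊4731/5⌋ + ⌊4731/7⌋ - ⌊4731/35⌋ = 946 + 675 - 135 = 1486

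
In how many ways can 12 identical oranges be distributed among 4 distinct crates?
C(12+4-1, 4-1) = C(15, 3) = 455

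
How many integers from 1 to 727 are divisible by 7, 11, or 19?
⌊727/7⌋+⌊727/11⌋+⌊727/19⌋ - ⌊727/77⌋-⌊727/133⌋-⌊727/209⌋ + ⌊727/1463⌋ = 103+66+38 - 9-5-3 + 0 = 190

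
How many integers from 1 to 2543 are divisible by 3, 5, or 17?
⌊2543/3⌋+⌊2543/5⌋+⌊2543/17⌋ - ⌊2543/15⌋-⌊2543/51⌋-⌊2543/85⌋ + ⌊2543/255⌋ = 847+508+149 - 169-49-29 + 9 = 1266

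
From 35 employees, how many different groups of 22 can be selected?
C(35,22) = 35!/(22!×13!) = 1476337800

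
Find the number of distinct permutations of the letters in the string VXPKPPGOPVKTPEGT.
16! / (1! × 2! × 2! × 1! × 5! × 1! × 2! × 2!) = 10897286400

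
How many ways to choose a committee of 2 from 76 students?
C(76,2) = 76!/(2!×74!) = 2850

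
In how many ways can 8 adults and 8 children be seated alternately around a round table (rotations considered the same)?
Fix one of the adults: (8-1)! ways for the remaining adults, × 8! ways for the children = 5040 × 40320 = 203212800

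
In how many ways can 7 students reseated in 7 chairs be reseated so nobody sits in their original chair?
!7 = Σ_{j=0}^{7} (-1)^j·7!/j! = 5040 - 5040 + 2520 - 840 + 210 - 42 + 7 - 1 = 1854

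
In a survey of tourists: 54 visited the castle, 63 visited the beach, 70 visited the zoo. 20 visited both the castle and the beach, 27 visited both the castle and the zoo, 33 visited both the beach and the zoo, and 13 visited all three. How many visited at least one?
|A∪B∪C| = 54+63+70-20-27-33+13 = 120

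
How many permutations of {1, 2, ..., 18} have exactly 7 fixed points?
Choose the 7 fixed points C(18,7) = 31824, derange the rest: !11 = Σ_{j=0}^{11} (-1)^j·11!/j! = 39916800 - 39916800 + 19958400 - 6652800 + 1663200 - 332640 + 55440 - 7920 + 990 - 110 + 11 - 1 = 14684570. Product = 31824 × 14684570 = 467321755680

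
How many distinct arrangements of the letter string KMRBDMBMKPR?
11! / (1! × 2! × 1! × 3! × 2! × 2!) = 831600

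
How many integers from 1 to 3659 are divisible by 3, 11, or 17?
⌊3659/3⌋+⌊3659/11⌋+⌊3659/17⌋ - ⌊3659/33⌋-⌊3659/51⌋-⌊3659/187⌋ + ⌊3659/561⌋ = 1219+332+215 - 110-71-19 + 6 = 1572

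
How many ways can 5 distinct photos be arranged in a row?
5! = 120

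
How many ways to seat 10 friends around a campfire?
Circular: fix one position, arrange the rest. (10-1)! = 362880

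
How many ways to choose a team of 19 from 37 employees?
C(37,19) = 37!/(19!×18!) = 17672631900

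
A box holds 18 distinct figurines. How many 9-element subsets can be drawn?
C(18,9) = 18!/(9!×9!) = 48620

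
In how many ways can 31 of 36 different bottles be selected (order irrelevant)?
C(36,31) = 36!/(31!×5!) = 376992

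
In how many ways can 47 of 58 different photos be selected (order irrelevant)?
C(58,47) = 58!/(47!×11!) = 227692286640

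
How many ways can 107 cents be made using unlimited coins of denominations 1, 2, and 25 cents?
Coefficient of x^107 in 1/(1-x^1) · 1/(1-x^2) · 1/(1-x^25). Case on j = number of 25-cent coins (j = 0..4); remainder r = 107 - 25j is made from {1,2} in ⌊r/2⌋+1 ways. r = 107, 82, 57, 32, 7 → 54 + 42 + 29 + 17 + 4 = 146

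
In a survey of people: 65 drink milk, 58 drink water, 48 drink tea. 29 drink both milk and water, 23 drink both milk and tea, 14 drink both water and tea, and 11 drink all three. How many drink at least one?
|A∪B∪C| = 65+58+48-29-23-14+11 = 116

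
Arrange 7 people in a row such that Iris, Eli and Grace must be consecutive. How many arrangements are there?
Treat the 3 as one block: (7-3+1)! × 3! = 120 × 6 = 720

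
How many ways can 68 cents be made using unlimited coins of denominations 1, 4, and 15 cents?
Coefficient of x^68 in 1/(1-x^1) · 1/(1-x^4) · 1/(1-x^15). Case on j = number of 15-cent coins (j = 0..4); remainder r = 68 - 15j is made from {1,4} in ⌊r/4⌋+1 ways. r = 68, 53, 38, 23, 8 → 18 + 14 + 10 + 6 + 3 = 51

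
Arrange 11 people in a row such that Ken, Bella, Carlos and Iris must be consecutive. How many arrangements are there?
Treat the 4 as one block: (11-4+1)! × 4! = 40320 × 24 = 967680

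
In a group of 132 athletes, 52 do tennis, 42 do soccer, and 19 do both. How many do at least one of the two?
|A∪B| = |A| + |B| - |A∩B| = 52 + 42 - 19 = 75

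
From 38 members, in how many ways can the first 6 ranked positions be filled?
P(38,6) = 38!/(38-6)! = 1987690320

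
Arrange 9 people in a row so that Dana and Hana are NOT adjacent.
Total - adjacent = 9! - (9-1)!×2 = 362880 - 80640 = 282240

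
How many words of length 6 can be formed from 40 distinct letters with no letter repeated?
P(40,6) = 40!/(40-6)! = 2763633600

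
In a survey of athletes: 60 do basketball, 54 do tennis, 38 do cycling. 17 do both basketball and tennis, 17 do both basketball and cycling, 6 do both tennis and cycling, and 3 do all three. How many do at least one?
|A∪B∪C| = 60+54+38-17-17-6+3 = 115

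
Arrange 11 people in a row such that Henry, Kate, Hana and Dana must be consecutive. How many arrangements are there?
Treat the 4 as one block: (11-4+1)! × 4! = 40320 × 24 = 967680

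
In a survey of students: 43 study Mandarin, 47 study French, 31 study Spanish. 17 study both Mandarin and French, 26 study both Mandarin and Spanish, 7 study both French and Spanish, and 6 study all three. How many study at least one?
|A∪B∪C| = 43+47+31-17-26-7+6 = 77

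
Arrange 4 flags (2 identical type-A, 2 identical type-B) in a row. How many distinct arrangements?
4! / (2! × 2!) = 6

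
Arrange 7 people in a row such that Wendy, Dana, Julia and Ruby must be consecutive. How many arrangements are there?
Treat the 4 as one block: (7-4+1)! × 4! = 24 × 24 = 576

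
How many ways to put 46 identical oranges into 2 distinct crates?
C(46+2-1, 2-1) = C(47, 1) = 47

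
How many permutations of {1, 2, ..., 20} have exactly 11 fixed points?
Choose the 11 fixed points C(20,11) = 167960, derange the rest: !9 = Σ_{j=0}^{9} (-1)^j·9!/j! = 362880 - 362880 + 181440 - 60480 + 15120 - 3024 + 504 - 72 + 9 - 1 = 133496. Product = 167960 × 133496 = 22421988160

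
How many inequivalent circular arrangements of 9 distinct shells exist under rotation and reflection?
(9-1)!/2 = 40320/2 = 20160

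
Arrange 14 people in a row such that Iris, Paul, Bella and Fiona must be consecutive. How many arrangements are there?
Treat the 4 as one block: (14-4+1)! × 4! = 39916800 × 24 = 958003200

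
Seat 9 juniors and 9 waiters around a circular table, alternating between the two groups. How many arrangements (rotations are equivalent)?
Fix one of the juniors: (9-1)! ways for the remaining juniors, × 9! ways for the waiters = 40320 × 362880 = 14631321600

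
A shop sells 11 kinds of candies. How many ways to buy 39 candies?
C(39+11-1, 11-1) = C(49, 10) = 8217822536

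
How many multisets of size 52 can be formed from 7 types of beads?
C(52+7-1, 7-1) = C(58, 6) = 40475358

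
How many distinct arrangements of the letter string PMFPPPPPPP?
10! / (8! × 1! × 1!) = 90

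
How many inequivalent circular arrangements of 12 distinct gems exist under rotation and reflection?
(12-1)!/2 = 39916800/2 = 19958400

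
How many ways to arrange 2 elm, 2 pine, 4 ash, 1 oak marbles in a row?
9! / (2! × 2! × 4! × 1!) = 3780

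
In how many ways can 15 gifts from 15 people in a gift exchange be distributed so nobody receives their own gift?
!15 = Σ_{j=0}^{15} (-1)^j·15!/j! = 1307674368000 - 1307674368000 + 653837184000 - 217945728000 + 54486432000 - 10897286400 + 1816214400 - 259459200 + 32432400 - 3603600 + 360360 - 32760 + 2730 - 210 + 15 - 1 = 481066515734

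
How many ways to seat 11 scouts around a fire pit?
Circular: fix one position, arrange the rest. (11-1)! = 3628800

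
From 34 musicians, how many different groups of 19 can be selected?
C(34,19) = 34!/(19!×15!) = 1855967520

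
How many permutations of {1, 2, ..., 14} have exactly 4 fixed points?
Choose the 4 fixed points C(14,4) = 1001, derange the rest: !10 = Σ_{j=0}^{10} (-1)^j·10!/j! = 3628800 - 3628800 + 1814400 - 604800 + 151200 - 30240 + 5040 - 720 + 90 - 10 + 1 = 1334961. Product = 1001 × 1334961 = 1336295961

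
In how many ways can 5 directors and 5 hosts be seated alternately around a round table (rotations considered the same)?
Fix one of the directors: (5-1)! ways for the remaining directors, × 5! ways for the hosts = 24 × 120 = 2880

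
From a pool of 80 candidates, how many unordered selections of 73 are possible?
C(80,73) = 80!/(73!×7!) = 3176716400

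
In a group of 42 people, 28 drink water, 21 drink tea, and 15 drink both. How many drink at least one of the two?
|A∪B| = |A| + |B| - |A∩B| = 28 + 21 - 15 = 34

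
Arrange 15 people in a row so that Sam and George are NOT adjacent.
Total - adjacent = 15! - (15-1)!×2 = 1307674368000 - 174356582400 = 1133317785600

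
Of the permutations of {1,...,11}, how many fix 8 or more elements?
Exactly j fixed points: C(11,j)·!(11-j); sum over j ≥ 8 (derangement numbers via !m = (m-1)·(!(m-1) + !(m-2)): !0..!3 = 1, 0, 1, 2). Σ_{j=8}^{11} C(11,j)·!(11-j) = C(11,8)·!3 + C(11,9)·!2 + C(11,10)·!1 + C(11,11)·!0 = 165·2 + 55·1 + 11·0 + 1·1 = 386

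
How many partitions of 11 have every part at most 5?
Let r_j(i) = number of partitions of i into parts ≤ j, for i = 0..11. r_1(i) = 1 for all i; r_j(i) = r_{j-1}(i) + r_j(i-j). Rows j = 2..5: ≤2: 1 1 2 2 3 3 4 4 5 5 6 6; ≤3: 1 1 2 3 4 5 7 8 10 12 14 16; ≤4: 1 1 2 3 5 6 9 11 15 18 23 27; ≤5: 1 1 2 3 5 7 10 13 18 23 30 37. r_5(11) = 37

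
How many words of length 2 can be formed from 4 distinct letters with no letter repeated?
P(4,2) = 4!/(4-2)! = 12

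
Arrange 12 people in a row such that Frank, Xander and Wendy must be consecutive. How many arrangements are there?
Treat the 3 as one block: (12-3+1)! × 3! = 3628800 × 6 = 21772800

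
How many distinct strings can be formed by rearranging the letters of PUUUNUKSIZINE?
13! / (2! × 1! × 1! × 2! × 1! × 1! × 4! × 1!) = 64864800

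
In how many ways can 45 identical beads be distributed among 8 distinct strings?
C(45+8-1, 8-1) = C(52, 7) = 133784560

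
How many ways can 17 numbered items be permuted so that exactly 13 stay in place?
Choose the 13 fixed points C(17,13) = 2380, derange the rest: !4 = Σ_{j=0}^{4} (-1)^j·4!/j! = 24 - 24 + 12 - 4 + 1 = 9. Product = 2380 × 9 = 21420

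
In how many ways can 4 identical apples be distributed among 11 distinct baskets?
C(4+11-1, 11-1) = C(14, 10) = 1001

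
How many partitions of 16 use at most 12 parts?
By conjugation, equals partitions of 16 into parts ≤ 12. Let r_j(i) = number of partitions of i into parts ≤ j, for i = 0..16. r_1(i) = 1 for all i; r_j(i) = r_{j-1}(i) + r_j(i-j). Rows j = 2..12: ≤2: 1 1 2 2 3 3 4 4 5 5 6 6 7 7 8 8 9; ≤3: 1 1 2 3 4 5 7 8 10 12 14 16 19 21 24 27 30; ≤4: 1 1 2 3 5 6 9 11 15 18 23 27 34 39 47 54 64; ≤5: 1 1 2 3 5 7 10 13 18 23 30 37 47 57 70 84 101; ≤6: 1 1 2 3 5 7 11 14 20 26 35 44 58 71 90 110 136; ≤7: 1 1 2 3 5 7 11 15 21 28 38 49 65 82 105 131 164; ≤8: 1 1 2 3 5 7 11 15 22 29 40 52 70 89 116 146 186; ≤9: 1 1 2 3 5 7 11 15 22 30 41 54 73 94 123 157 201; ≤10: 1 1 2 3 5 7 11 15 22 30 42 55 75 97 128 164 212; ≤11: 1 1 2 3 5 7 11 15 22 30 42 56 76 99 131 169 219; ≤12: 1 1 2 3 5 7 11 15 22 30 42 56 77 100 133 172 224. r_12(16) = 224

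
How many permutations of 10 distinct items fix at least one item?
Complement of the derangements. !10 = Σ_{j=0}^{10} (-1)^j·10!/j! = 3628800 - 3628800 + 1814400 - 604800 + 151200 - 30240 + 5040 - 720 + 90 - 10 + 1 = 1334961. 10! - !10 = 3628800 - 1334961 = 2293839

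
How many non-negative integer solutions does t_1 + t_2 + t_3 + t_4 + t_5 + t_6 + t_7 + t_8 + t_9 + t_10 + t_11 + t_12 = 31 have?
C(31+12-1, 12-1) = C(42, 11) = 4280561376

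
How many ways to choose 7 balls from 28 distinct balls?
C(28,7) = 28!/(7!×21!) = 1184040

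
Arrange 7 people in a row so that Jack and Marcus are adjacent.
Treat as block: (7-1)! × 2! = 720 × 2 = 1440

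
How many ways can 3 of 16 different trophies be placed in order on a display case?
P(16,3) = 16!/(16-3)! = 3360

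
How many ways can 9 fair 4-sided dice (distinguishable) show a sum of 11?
Coefficient of x^11 in (x + x² + ... + x^4)^9. By inclusion-exclusion on dice exceeding 4: Σ_j (-1)^j C(9,j)·C(11-1-4j, 8) = C(9,0)·C(10,8) = 1·45 = 45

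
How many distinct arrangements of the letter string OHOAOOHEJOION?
13! / (1! × 1! × 1! × 1! × 2! × 6! × 1!) = 4324320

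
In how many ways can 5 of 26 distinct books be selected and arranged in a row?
P(26,5) = 26!/(26-5)! = 7893600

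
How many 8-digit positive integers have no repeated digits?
First digit: 9 choices (nonzero). Then descending: 9 × 9 × 8 × 7 × 6 × 5 × 4 × 3 = 1632960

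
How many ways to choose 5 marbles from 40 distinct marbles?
C(40,5) = 40!/(5!×35!) = 658008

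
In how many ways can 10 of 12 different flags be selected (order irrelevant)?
C(12,10) = 12!/(10!×2!) = 66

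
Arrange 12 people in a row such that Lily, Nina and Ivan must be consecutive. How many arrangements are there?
Treat the 3 as one block: (12-3+1)! × 3! = 3628800 × 6 = 21772800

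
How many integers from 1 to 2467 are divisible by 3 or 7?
⌊2467/3⌋ + ⌊2467/7⌋ - ⌊2467/21⌋ = 822 + 352 - 117 = 1057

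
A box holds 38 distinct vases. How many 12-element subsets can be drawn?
C(38,12) = 38!/(12!×26!) = 2707475148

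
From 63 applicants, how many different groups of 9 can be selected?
C(63,9) = 63!/(9!×54!) = 23667689815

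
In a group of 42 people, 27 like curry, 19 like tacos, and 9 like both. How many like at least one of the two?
|A∪B| = |A| + |B| - |A∩B| = 27 + 19 - 9 = 37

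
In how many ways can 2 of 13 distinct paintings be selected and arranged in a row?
P(13,2) = 13!/(13-2)! = 156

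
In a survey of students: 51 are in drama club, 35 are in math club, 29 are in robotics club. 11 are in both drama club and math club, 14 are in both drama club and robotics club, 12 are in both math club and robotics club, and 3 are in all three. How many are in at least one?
|A∪B∪C| = 51+35+29-11-14-12+3 = 81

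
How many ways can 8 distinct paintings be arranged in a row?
8! = 40320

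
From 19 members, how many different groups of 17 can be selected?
C(19,17) = 19!/(17!×2!) = 171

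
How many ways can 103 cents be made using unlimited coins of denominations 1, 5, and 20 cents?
Coefficient of x^103 in 1/(1-x^1) · 1/(1-x^5) · 1/(1-x^20). Case on j = number of 20-cent coins (j = 0..5); remainder r = 103 - 20j is made from {1,5} in ⌊r/5⌋+1 ways. r = 103, 83, 63, 43, 23, 3 → 21 + 17 + 13 + 9 + 5 + 1 = 66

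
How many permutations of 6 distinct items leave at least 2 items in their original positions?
Exactly j fixed points: C(6,j)·!(6-j); sum over j ≥ 2 (derangement numbers via !m = (m-1)·(!(m-1) + !(m-2)): !0..!4 = 1, 0, 1, 2, 9). Σ_{j=2}^{6} C(6,j)·!(6-j) = C(6,2)·!4 + C(6,3)·!3 + C(6,4)·!2 + C(6,5)·!1 + C(6,6)·!0 = 15·9 + 20·2 + 15·1 + 6·0 + 1·1 = 191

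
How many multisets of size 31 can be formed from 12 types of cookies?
C(31+12-1, 12-1) = C(42, 11) = 4280561376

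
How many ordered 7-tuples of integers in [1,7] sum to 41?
Coefficient of x^41 in (x + x² + ... + x^7)^7. By inclusion-exclusion on dice exceeding 7: Σ_j (-1)^j C(7,j)·C(41-1-7j, 6) = C(7,0)·C(40,6) - C(7,1)·C(33,6) + C(7,2)·C(26,6) - C(7,3)·C(19,6) + C(7,4)·C(12,6) = 1·3838380 - 7·1107568 + 21·230230 - 35·27132 + 35·924 = 2954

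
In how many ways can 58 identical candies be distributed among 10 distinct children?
C(58+10-1, 10-1) = C(67, 9) = 42757703560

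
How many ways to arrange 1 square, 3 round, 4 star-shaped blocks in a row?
8! / (1! × 3! × 4!) = 280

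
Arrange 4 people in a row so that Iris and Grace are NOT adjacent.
Total - adjacent = 4! - (4-1)!×2 = 24 - 12 = 12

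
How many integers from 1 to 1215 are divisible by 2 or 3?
⌊1215/2⌋ + ⌊1215/3⌋ - ⌊1215/6⌋ = 607 + 405 - 202 = 810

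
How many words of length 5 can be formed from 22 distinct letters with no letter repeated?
P(22,5) = 22!/(22-5)! = 3160080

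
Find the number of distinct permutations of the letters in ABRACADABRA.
11! / (5! × 2! × 2! × 1! × 1!) = 83160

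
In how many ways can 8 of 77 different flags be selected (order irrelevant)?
C(77,8) = 77!/(8!×69!) = 21042072975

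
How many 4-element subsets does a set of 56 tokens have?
C(56,4) = 56!/(4!×52!) = 367290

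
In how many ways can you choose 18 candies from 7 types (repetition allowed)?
C(18+7-1, 7-1) = C(24, 6) = 134596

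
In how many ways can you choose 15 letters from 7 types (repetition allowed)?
C(15+7-1, 7-1) = C(21, 6) = 54264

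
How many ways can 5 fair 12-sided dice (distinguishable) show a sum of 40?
Coefficient of x^40 in (x + x² + ... + x^12)^5. By inclusion-exclusion on dice exceeding 12: Σ_j (-1)^j C(5,j)·C(40-1-12j, 4) = C(5,0)·C(39,4) - C(5,1)·C(27,4) + C(5,2)·C(15,4) = 1·82251 - 5·17550 + 10·1365 = 8151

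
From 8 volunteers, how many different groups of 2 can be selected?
C(8,2) = 8!/(2!×6!) = 28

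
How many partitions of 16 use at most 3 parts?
By conjugation, equals partitions of 16 into parts ≤ 3. Let r_j(i) = number of partitions of i into parts ≤ j, for i = 0..16. r_1(i) = 1 for all i; r_j(i) = r_{j-1}(i) + r_j(i-j). Rows j = 2..3: ≤2: 1 1 2 2 3 3 4 4 5 5 6 6 7 7 8 8 9; ≤3: 1 1 2 3 4 5 7 8 10 12 14 16 19 21 24 27 30. r_3(16) = 30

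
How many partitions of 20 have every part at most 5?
Let r_j(i) = number of partitions of i into parts ≤ j, for i = 0..20. r_1(i) = 1 for all i; r_j(i) = r_{j-1}(i) + r_j(i-j). Rows j = 2..5: ≤2: 1 1 2 2 3 3 4 4 5 5 6 6 7 7 8 8 9 9 10 10 11; ≤3: 1 1 2 3 4 5 7 8 10 12 14 16 19 21 24 27 30 33 37 40 44; ≤4: 1 1 2 3 5 6 9 11 15 18 23 27 34 39 47 54 64 72 84 94 108; ≤5: 1 1 2 3 5 7 10 13 18 23 30 37 47 57 70 84 101 119 141 164 192. r_5(20) = 192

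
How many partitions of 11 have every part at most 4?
Let r_j(i) = number of partitions of i into parts ≤ j, for i = 0..11. r_1(i) = 1 for all i; r_j(i) = r_{j-1}(i) + r_j(i-j). Rows j = 2..4: ≤2: 1 1 2 2 3 3 4 4 5 5 6 6; ≤3: 1 1 2 3 4 5 7 8 10 12 14 16; ≤4: 1 1 2 3 5 6 9 11 15 18 23 27. r_4(11) = 27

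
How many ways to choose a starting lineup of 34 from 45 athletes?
C(45,34) = 45!/(34!×11!) = 10150595910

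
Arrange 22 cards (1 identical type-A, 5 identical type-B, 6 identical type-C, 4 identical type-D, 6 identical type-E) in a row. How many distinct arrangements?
22! / (1! × 5! × 6! × 4! × 6!) = 752851139040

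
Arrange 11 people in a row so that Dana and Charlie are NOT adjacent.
Total - adjacent = 11! - (11-1)!×2 = 39916800 - 7257600 = 32659200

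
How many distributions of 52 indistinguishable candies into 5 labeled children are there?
C(52+5-1, 5-1) = C(56, 4) = 367290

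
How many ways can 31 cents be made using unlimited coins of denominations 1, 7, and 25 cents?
Coefficient of x^31 in 1/(1-x^1) · 1/(1-x^7) · 1/(1-x^25). Case on j = number of 25-cent coins (j = 0..1); remainder r = 31 - 25j is made from {1,7} in ⌊r/7⌋+1 ways. r = 31, 6 → 5 + 1 = 6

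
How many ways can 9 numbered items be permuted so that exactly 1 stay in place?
Choose the 1 fixed point C(9,1) = 9, derange the rest: !8 = Σ_{j=0}^{8} (-1)^j·8!/j! = 40320 - 40320 + 20160 - 6720 + 1680 - 336 + 56 - 8 + 1 = 14833. Product = 9 × 14833 = 133497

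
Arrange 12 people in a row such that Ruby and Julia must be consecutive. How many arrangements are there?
Treat the 2 as one block: (12-2+1)! × 2! = 39916800 × 2 = 79833600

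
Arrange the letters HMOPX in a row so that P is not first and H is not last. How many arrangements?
By inclusion-exclusion: 5! - 2×(5-1)! + (5-2)! = 120 - 48 + 6 = 78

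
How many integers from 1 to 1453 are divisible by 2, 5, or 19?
⌊1453/2⌋+⌊1453/5⌋+⌊1453/19⌋ - ⌊1453/10⌋-⌊1453/38⌋-⌊1453/95⌋ + ⌊1453/190⌋ = 726+290+76 - 145-38-15 + 7 = 901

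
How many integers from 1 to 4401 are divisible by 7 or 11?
⌊4401/7⌋ + ⌊4401/11⌋ - ⌊4401/77⌋ = 628 + 400 - 57 = 971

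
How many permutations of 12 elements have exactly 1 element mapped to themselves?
Choose the 1 fixed point C(12,1) = 12, derange the rest: !11 = Σ_{j=0}^{11} (-1)^j·11!/j! = 39916800 - 39916800 + 19958400 - 6652800 + 1663200 - 332640 + 55440 - 7920 + 990 - 110 + 11 - 1 = 14684570. Product = 12 × 14684570 = 176214840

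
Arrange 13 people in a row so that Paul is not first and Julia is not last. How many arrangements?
By inclusion-exclusion: 13! - 2×(13-1)! + (13-2)! = 6227020800 - 958003200 + 39916800 = 5308934400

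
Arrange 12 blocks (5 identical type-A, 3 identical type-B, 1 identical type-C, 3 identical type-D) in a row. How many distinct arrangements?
12! / (5! × 3! × 1! × 3!) = 110880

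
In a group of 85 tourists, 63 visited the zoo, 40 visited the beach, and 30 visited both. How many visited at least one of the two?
|A∪B| = |A| + |B| - |A∩B| = 63 + 40 - 30 = 73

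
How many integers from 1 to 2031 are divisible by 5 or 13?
⌊2031/5⌋ + ⌊2031/13⌋ - ⌊2031/65⌋ = 406 + 156 - 31 = 531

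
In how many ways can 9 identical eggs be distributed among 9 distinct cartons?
C(9+9-1, 9-1) = C(17, 8) = 24310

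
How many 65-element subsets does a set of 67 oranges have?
C(67,65) = 67!/(65!×2!) = 2211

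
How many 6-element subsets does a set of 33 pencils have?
C(33,6) = 33!/(6!×27!) = 1107568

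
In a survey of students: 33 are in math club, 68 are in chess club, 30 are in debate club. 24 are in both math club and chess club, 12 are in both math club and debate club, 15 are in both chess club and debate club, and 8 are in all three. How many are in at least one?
|A∪B∪C| = 33+68+30-24-12-15+8 = 88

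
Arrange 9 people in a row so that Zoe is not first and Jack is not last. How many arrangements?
By inclusion-exclusion: 9! - 2×(9-1)! + (9-2)! = 362880 - 80640 + 5040 = 287280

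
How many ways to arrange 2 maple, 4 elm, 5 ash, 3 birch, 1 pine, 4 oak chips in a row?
19! / (2! × 4! × 5! × 3! × 1! × 4!) = 146659312800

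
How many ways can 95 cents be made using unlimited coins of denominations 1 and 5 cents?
Coefficient of x^95 in 1/(1-x^1) · 1/(1-x^5). Use j coins of 5 for j = 0..⌊95/5⌋ = 19, the rest in 1s: 19 + 1 = 20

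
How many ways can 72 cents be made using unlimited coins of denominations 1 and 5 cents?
Coefficient of x^72 in 1/(1-x^1) · 1/(1-x^5). Use j coins of 5 for j = 0..⌊72/5⌋ = 14, the rest in 1s: 14 + 1 = 15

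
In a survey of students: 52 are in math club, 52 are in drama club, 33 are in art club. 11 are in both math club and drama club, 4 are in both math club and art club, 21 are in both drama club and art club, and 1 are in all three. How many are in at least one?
|A∪B∪C| = 52+52+33-11-4-21+1 = 102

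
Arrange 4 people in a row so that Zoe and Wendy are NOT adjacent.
Total - adjacent = 4! - (4-1)!×2 = 24 - 12 = 12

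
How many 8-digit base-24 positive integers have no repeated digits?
First digit: 23 choices (nonzero). Then descending: 23 × 23 × 22 × 21 × 20 × 19 × 18 × 17 = 28418599440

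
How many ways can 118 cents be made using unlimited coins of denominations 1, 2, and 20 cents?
Coefficient of x^118 in 1/(1-x^1) · 1/(1-x^2) · 1/(1-x^20). Case on j = number of 20-cent coins (j = 0..5); remainder r = 118 - 20j is made from {1,2} in ⌊r/2⌋+1 ways. r = 118, 98, 78, 58, 38, 18 → 60 + 50 + 40 + 30 + 20 + 10 = 210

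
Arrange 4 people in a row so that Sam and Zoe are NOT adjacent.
Total - adjacent = 4! - (4-1)!×2 = 24 - 12 = 12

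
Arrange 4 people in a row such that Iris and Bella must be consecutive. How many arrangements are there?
Treat the 2 as one block: (4-2+1)! × 2! = 6 × 2 = 12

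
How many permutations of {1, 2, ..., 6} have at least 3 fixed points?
Exactly j fixed points: C(6,j)·!(6-j); sum over j ≥ 3 (derangement numbers via !m = (m-1)·(!(m-1) + !(m-2)): !0..!3 = 1, 0, 1, 2). Σ_{j=3}^{6} C(6,j)·!(6-j) = C(6,3)·!3 + C(6,4)·!2 + C(6,5)·!1 + C(6,6)·!0 = 20·2 + 15·1 + 6·0 + 1·1 = 56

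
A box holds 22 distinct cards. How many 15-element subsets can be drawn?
C(22,15) = 22!/(15!×7!) = 170544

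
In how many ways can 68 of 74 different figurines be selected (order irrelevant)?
C(74,68) = 74!/(68!×6!) = 185250786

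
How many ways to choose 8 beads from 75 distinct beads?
C(75,8) = 75!/(8!×67!) = 16871053725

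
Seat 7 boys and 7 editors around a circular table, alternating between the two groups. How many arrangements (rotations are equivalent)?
Fix one of the boys: (7-1)! ways for the remaining boys, × 7! ways for the editors = 720 × 5040 = 3628800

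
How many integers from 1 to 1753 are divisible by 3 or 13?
⌊1753/3⌋ + ⌊1753/13⌋ - ⌊1753/39⌋ = 584 + 134 - 44 = 674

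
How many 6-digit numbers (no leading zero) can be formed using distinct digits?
First digit: 9 choices (nonzero). Then descending: 9 × 9 × 8 × 7 × 6 × 5 = 136080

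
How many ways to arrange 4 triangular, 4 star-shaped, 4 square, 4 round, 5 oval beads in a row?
21! / (4! × 4! × 4! × 4! × 5!) = 1283268987000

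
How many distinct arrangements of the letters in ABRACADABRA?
11! / (5! × 2! × 2! × 1! × 1!) = 83160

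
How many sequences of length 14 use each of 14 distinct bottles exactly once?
14! = 87178291200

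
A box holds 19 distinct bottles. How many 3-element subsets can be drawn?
C(19,3) = 19!/(3!×16!) = 969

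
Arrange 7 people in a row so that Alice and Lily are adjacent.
Treat as block: (7-1)! × 2! = 720 × 2 = 1440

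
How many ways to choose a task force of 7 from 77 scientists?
C(77,7) = 77!/(7!×70!) = 2404808340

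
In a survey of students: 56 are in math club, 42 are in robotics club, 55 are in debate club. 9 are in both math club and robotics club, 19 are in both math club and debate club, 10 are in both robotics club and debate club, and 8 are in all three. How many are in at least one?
|A∪B∪C| = 56+42+55-9-19-10+8 = 123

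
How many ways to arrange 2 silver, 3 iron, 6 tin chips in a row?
11! / (2! × 3! × 6!) = 4620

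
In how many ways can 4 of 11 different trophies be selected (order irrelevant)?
C(11,4) = 11!/(4!×7!) = 330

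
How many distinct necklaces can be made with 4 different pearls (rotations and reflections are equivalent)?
(4-1)!/2 = 6/2 = 3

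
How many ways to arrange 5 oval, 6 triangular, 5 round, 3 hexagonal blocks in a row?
19! / (5! × 6! × 5! × 3!) = 1955457504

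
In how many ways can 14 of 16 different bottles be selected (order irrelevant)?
C(16,14) = 16!/(14!×2!) = 120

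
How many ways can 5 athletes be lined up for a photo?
5! = 120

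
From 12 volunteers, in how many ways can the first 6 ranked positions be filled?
P(12,6) = 12!/(12-6)! = 665280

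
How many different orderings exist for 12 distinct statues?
12! = 479001600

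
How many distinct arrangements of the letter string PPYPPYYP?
8! / (5! × 3!) = 56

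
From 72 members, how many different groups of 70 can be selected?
C(72,70) = 72!/(70!×2!) = 2556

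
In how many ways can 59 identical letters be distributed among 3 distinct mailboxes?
C(59+3-1, 3-1) = C(61, 2) = 1830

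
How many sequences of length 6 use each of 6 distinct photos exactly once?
6! = 720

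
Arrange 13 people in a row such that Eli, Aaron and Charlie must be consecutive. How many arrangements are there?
Treat the 3 as one block: (13-3+1)! × 3! = 39916800 × 6 = 239500800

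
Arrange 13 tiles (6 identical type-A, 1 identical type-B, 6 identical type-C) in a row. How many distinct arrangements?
13! / (6! × 1! × 6!) = 12012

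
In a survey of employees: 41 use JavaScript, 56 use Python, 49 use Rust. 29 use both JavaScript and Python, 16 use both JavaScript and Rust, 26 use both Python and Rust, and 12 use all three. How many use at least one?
|A∪B∪C| = 41+56+49-29-16-26+12 = 87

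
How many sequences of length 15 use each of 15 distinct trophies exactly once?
15! = 1307674368000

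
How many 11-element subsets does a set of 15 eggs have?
C(15,11) = 15!/(11!×4!) = 1365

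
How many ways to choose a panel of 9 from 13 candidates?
C(13,9) = 13!/(9!×4!) = 715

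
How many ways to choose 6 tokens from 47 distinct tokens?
C(47,6) = 47!/(6!×41!) = 10737573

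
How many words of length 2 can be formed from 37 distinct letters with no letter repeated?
P(37,2) = 37!/(37-2)! = 1332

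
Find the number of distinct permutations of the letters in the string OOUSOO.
6! / (1! × 1! × 4!) = 30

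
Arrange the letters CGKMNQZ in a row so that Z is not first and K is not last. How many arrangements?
By inclusion-exclusion: 7! - 2×(7-1)! + (7-2)! = 5040 - 1440 + 120 = 3720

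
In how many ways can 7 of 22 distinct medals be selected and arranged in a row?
P(22,7) = 22!/(22-7)! = 859541760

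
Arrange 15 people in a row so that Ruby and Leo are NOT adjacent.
Total - adjacent = 15! - (15-1)!×2 = 1307674368000 - 174356582400 = 1133317785600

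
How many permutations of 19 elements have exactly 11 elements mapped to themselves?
Choose the 11 fixed points C(19,11) = 75582, derange the rest: !8 = Σ_{j=0}^{8} (-1)^j·8!/j! = 40320 - 40320 + 20160 - 6720 + 1680 - 336 + 56 - 8 + 1 = 14833. Product = 75582 × 14833 = 1121107806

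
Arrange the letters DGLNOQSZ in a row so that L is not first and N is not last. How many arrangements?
By inclusion-exclusion: 8! - 2×(8-1)! + (8-2)! = 40320 - 10080 + 720 = 30960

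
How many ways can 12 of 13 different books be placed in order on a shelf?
P(13,12) = 13!/(13-12)! = 6227020800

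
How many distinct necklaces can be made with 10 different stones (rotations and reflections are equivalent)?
(10-1)!/2 = 362880/2 = 181440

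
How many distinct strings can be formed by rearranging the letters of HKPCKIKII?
9! / (1! × 3! × 1! × 1! × 3!) = 10080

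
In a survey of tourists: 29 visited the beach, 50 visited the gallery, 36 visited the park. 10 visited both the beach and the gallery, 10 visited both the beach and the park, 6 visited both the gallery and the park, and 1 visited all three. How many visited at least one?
|A∪B∪C| = 29+50+36-10-10-6+1 = 90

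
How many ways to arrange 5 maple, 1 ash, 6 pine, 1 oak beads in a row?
13! / (5! × 1! × 6! × 1!) = 72072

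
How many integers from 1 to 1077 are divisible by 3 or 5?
⌊1077/3⌋ + ⌊1077/5⌋ - ⌊1077/15⌋ = 359 + 215 - 71 = 503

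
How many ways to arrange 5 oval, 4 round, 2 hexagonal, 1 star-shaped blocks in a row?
12! / (5! × 4! × 2! × 1!) = 83160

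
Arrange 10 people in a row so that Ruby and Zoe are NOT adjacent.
Total - adjacent = 10! - (10-1)!×2 = 3628800 - 725760 = 2903040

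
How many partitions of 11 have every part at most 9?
Let r_j(i) = number of partitions of i into parts ≤ j, for i = 0..11. r_1(i) = 1 for all i; r_j(i) = r_{j-1}(i) + r_j(i-j). Rows j = 2..9: ≤2: 1 1 2 2 3 3 4 4 5 5 6 6; ≤3: 1 1 2 3 4 5 7 8 10 12 14 16; ≤4: 1 1 2 3 5 6 9 11 15 18 23 27; ≤5: 1 1 2 3 5 7 10 13 18 23 30 37; ≤6: 1 1 2 3 5 7 11 14 20 26 35 44; ≤7: 1 1 2 3 5 7 11 15 21 28 38 49; ≤8: 1 1 2 3 5 7 11 15 22 29 40 52; ≤9: 1 1 2 3 5 7 11 15 22 30 41 54. r_9(11) = 54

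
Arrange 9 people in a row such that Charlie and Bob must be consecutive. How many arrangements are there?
Treat the 2 as one block: (9-2+1)! × 2! = 40320 × 2 = 80640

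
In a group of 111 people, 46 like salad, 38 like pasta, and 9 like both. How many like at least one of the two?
|A∪B| = |A| + |B| - |A∩B| = 46 + 38 - 9 = 75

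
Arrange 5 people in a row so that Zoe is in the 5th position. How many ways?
Fix one position: (5-1)! = 24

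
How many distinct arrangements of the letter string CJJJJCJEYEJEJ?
13! / (2! × 1! × 7! × 3!) = 102960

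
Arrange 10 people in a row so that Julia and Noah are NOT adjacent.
Total - adjacent = 10! - (10-1)!×2 = 3628800 - 725760 = 2903040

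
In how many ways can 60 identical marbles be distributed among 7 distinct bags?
C(60+7-1, 7-1) = C(66, 6) = 90858768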